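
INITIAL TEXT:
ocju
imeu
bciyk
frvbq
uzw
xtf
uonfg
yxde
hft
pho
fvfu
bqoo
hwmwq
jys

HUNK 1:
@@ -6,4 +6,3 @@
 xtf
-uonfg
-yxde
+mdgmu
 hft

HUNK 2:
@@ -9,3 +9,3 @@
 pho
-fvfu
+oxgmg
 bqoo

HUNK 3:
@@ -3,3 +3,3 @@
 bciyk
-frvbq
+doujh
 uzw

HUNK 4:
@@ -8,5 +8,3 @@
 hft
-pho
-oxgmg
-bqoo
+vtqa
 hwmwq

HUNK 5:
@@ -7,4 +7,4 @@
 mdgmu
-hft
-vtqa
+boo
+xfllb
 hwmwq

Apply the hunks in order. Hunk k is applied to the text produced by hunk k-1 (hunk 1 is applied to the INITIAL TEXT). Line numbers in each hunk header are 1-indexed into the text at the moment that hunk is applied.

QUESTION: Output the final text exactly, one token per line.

Hunk 1: at line 6 remove [uonfg,yxde] add [mdgmu] -> 13 lines: ocju imeu bciyk frvbq uzw xtf mdgmu hft pho fvfu bqoo hwmwq jys
Hunk 2: at line 9 remove [fvfu] add [oxgmg] -> 13 lines: ocju imeu bciyk frvbq uzw xtf mdgmu hft pho oxgmg bqoo hwmwq jys
Hunk 3: at line 3 remove [frvbq] add [doujh] -> 13 lines: ocju imeu bciyk doujh uzw xtf mdgmu hft pho oxgmg bqoo hwmwq jys
Hunk 4: at line 8 remove [pho,oxgmg,bqoo] add [vtqa] -> 11 lines: ocju imeu bciyk doujh uzw xtf mdgmu hft vtqa hwmwq jys
Hunk 5: at line 7 remove [hft,vtqa] add [boo,xfllb] -> 11 lines: ocju imeu bciyk doujh uzw xtf mdgmu boo xfllb hwmwq jys

Answer: ocju
imeu
bciyk
doujh
uzw
xtf
mdgmu
boo
xfllb
hwmwq
jys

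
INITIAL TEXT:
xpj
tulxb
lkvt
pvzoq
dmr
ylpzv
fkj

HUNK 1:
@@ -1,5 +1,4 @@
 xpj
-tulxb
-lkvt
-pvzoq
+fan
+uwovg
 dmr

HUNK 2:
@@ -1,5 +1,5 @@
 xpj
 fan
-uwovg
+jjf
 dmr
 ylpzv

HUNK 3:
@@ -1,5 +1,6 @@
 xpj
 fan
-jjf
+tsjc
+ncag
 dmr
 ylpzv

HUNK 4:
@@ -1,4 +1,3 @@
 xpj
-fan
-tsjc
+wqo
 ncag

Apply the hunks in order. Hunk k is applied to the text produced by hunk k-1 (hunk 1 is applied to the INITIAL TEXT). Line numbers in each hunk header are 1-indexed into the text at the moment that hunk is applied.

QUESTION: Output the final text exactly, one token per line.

Hunk 1: at line 1 remove [tulxb,lkvt,pvzoq] add [fan,uwovg] -> 6 lines: xpj fan uwovg dmr ylpzv fkj
Hunk 2: at line 1 remove [uwovg] add [jjf] -> 6 lines: xpj fan jjf dmr ylpzv fkj
Hunk 3: at line 1 remove [jjf] add [tsjc,ncag] -> 7 lines: xpj fan tsjc ncag dmr ylpzv fkj
Hunk 4: at line 1 remove [fan,tsjc] add [wqo] -> 6 lines: xpj wqo ncag dmr ylpzv fkj

Answer: xpj
wqo
ncag
dmr
ylpzv
fkj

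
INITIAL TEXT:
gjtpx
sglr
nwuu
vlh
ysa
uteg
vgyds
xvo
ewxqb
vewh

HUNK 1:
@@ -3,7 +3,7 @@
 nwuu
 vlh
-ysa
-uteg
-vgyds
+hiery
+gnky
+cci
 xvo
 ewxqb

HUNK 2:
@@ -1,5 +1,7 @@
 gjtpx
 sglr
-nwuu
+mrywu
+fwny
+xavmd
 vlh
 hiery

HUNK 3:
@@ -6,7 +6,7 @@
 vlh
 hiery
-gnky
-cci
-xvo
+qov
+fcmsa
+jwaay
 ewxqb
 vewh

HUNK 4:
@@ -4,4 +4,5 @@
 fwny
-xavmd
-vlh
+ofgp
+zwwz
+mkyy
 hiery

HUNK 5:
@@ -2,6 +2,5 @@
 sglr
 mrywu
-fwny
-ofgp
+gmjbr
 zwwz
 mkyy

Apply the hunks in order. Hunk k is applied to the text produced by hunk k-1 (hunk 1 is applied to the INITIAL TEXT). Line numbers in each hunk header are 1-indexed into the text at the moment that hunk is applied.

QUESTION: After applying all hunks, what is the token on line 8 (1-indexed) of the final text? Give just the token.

Answer: qov

Derivation:
Hunk 1: at line 3 remove [ysa,uteg,vgyds] add [hiery,gnky,cci] -> 10 lines: gjtpx sglr nwuu vlh hiery gnky cci xvo ewxqb vewh
Hunk 2: at line 1 remove [nwuu] add [mrywu,fwny,xavmd] -> 12 lines: gjtpx sglr mrywu fwny xavmd vlh hiery gnky cci xvo ewxqb vewh
Hunk 3: at line 6 remove [gnky,cci,xvo] add [qov,fcmsa,jwaay] -> 12 lines: gjtpx sglr mrywu fwny xavmd vlh hiery qov fcmsa jwaay ewxqb vewh
Hunk 4: at line 4 remove [xavmd,vlh] add [ofgp,zwwz,mkyy] -> 13 lines: gjtpx sglr mrywu fwny ofgp zwwz mkyy hiery qov fcmsa jwaay ewxqb vewh
Hunk 5: at line 2 remove [fwny,ofgp] add [gmjbr] -> 12 lines: gjtpx sglr mrywu gmjbr zwwz mkyy hiery qov fcmsa jwaay ewxqb vewh
Final line 8: qov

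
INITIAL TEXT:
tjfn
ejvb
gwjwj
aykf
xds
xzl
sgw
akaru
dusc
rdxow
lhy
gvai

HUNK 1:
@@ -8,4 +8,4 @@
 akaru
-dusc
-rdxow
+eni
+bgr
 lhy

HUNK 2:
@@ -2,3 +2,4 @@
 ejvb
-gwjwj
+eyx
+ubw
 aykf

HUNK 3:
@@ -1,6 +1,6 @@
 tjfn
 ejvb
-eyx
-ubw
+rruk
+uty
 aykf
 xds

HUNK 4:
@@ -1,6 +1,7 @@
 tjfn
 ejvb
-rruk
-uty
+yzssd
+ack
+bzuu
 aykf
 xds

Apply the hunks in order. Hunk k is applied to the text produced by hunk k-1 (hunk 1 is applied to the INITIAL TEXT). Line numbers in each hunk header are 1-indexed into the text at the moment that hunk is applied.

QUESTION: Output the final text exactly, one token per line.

Answer: tjfn
ejvb
yzssd
ack
bzuu
aykf
xds
xzl
sgw
akaru
eni
bgr
lhy
gvai

Derivation:
Hunk 1: at line 8 remove [dusc,rdxow] add [eni,bgr] -> 12 lines: tjfn ejvb gwjwj aykf xds xzl sgw akaru eni bgr lhy gvai
Hunk 2: at line 2 remove [gwjwj] add [eyx,ubw] -> 13 lines: tjfn ejvb eyx ubw aykf xds xzl sgw akaru eni bgr lhy gvai
Hunk 3: at line 1 remove [eyx,ubw] add [rruk,uty] -> 13 lines: tjfn ejvb rruk uty aykf xds xzl sgw akaru eni bgr lhy gvai
Hunk 4: at line 1 remove [rruk,uty] add [yzssd,ack,bzuu] -> 14 lines: tjfn ejvb yzssd ack bzuu aykf xds xzl sgw akaru eni bgr lhy gvai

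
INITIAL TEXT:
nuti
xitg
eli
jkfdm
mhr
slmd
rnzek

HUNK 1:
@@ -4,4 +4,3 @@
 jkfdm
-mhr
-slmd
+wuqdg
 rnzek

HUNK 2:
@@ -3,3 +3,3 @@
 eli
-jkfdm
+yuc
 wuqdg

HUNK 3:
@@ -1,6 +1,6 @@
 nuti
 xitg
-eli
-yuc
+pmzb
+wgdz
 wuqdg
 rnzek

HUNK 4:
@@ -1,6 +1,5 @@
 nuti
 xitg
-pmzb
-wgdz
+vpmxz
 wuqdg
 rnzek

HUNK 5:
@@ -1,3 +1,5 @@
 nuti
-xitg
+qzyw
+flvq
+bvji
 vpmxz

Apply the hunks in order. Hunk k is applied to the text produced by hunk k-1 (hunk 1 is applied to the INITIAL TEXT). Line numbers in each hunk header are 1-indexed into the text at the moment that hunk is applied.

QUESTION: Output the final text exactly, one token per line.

Answer: nuti
qzyw
flvq
bvji
vpmxz
wuqdg
rnzek

Derivation:
Hunk 1: at line 4 remove [mhr,slmd] add [wuqdg] -> 6 lines: nuti xitg eli jkfdm wuqdg rnzek
Hunk 2: at line 3 remove [jkfdm] add [yuc] -> 6 lines: nuti xitg eli yuc wuqdg rnzek
Hunk 3: at line 1 remove [eli,yuc] add [pmzb,wgdz] -> 6 lines: nuti xitg pmzb wgdz wuqdg rnzek
Hunk 4: at line 1 remove [pmzb,wgdz] add [vpmxz] -> 5 lines: nuti xitg vpmxz wuqdg rnzek
Hunk 5: at line 1 remove [xitg] add [qzyw,flvq,bvji] -> 7 lines: nuti qzyw flvq bvji vpmxz wuqdg rnzek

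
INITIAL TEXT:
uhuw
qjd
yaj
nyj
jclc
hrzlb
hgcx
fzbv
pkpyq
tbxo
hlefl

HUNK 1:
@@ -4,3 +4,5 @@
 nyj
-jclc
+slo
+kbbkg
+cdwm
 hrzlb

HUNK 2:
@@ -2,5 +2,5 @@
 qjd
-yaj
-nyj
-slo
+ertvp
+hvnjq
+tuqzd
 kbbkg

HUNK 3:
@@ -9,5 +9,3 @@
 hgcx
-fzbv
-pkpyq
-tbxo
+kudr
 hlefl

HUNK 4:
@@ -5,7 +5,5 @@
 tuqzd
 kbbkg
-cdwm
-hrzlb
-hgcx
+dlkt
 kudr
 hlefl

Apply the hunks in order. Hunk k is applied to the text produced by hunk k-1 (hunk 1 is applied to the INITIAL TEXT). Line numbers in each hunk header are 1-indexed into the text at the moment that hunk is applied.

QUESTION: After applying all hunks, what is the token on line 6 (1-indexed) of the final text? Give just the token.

Answer: kbbkg

Derivation:
Hunk 1: at line 4 remove [jclc] add [slo,kbbkg,cdwm] -> 13 lines: uhuw qjd yaj nyj slo kbbkg cdwm hrzlb hgcx fzbv pkpyq tbxo hlefl
Hunk 2: at line 2 remove [yaj,nyj,slo] add [ertvp,hvnjq,tuqzd] -> 13 lines: uhuw qjd ertvp hvnjq tuqzd kbbkg cdwm hrzlb hgcx fzbv pkpyq tbxo hlefl
Hunk 3: at line 9 remove [fzbv,pkpyq,tbxo] add [kudr] -> 11 lines: uhuw qjd ertvp hvnjq tuqzd kbbkg cdwm hrzlb hgcx kudr hlefl
Hunk 4: at line 5 remove [cdwm,hrzlb,hgcx] add [dlkt] -> 9 lines: uhuw qjd ertvp hvnjq tuqzd kbbkg dlkt kudr hlefl
Final line 6: kbbkg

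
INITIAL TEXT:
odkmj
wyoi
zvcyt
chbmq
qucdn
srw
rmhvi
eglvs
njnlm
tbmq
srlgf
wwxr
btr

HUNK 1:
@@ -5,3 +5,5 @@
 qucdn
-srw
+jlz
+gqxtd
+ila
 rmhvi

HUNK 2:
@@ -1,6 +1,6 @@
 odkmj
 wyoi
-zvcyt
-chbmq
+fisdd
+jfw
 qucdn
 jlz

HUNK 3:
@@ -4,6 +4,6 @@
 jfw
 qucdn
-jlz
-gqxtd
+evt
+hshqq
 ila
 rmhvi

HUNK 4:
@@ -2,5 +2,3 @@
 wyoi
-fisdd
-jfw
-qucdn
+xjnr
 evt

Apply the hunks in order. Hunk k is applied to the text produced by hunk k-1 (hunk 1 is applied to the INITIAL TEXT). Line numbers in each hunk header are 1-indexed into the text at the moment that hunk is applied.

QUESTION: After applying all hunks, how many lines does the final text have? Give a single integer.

Answer: 13

Derivation:
Hunk 1: at line 5 remove [srw] add [jlz,gqxtd,ila] -> 15 lines: odkmj wyoi zvcyt chbmq qucdn jlz gqxtd ila rmhvi eglvs njnlm tbmq srlgf wwxr btr
Hunk 2: at line 1 remove [zvcyt,chbmq] add [fisdd,jfw] -> 15 lines: odkmj wyoi fisdd jfw qucdn jlz gqxtd ila rmhvi eglvs njnlm tbmq srlgf wwxr btr
Hunk 3: at line 4 remove [jlz,gqxtd] add [evt,hshqq] -> 15 lines: odkmj wyoi fisdd jfw qucdn evt hshqq ila rmhvi eglvs njnlm tbmq srlgf wwxr btr
Hunk 4: at line 2 remove [fisdd,jfw,qucdn] add [xjnr] -> 13 lines: odkmj wyoi xjnr evt hshqq ila rmhvi eglvs njnlm tbmq srlgf wwxr btr
Final line count: 13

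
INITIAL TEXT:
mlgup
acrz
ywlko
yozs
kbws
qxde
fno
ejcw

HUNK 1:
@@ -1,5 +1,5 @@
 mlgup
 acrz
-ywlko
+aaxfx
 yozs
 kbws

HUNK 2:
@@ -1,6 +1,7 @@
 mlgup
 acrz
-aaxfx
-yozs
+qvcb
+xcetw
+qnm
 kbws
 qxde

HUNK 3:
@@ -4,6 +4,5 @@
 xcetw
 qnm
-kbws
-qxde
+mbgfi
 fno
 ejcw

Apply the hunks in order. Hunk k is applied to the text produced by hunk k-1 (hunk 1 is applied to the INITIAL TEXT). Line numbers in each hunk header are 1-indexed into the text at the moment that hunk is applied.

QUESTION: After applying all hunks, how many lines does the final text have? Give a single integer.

Hunk 1: at line 1 remove [ywlko] add [aaxfx] -> 8 lines: mlgup acrz aaxfx yozs kbws qxde fno ejcw
Hunk 2: at line 1 remove [aaxfx,yozs] add [qvcb,xcetw,qnm] -> 9 lines: mlgup acrz qvcb xcetw qnm kbws qxde fno ejcw
Hunk 3: at line 4 remove [kbws,qxde] add [mbgfi] -> 8 lines: mlgup acrz qvcb xcetw qnm mbgfi fno ejcw
Final line count: 8

Answer: 8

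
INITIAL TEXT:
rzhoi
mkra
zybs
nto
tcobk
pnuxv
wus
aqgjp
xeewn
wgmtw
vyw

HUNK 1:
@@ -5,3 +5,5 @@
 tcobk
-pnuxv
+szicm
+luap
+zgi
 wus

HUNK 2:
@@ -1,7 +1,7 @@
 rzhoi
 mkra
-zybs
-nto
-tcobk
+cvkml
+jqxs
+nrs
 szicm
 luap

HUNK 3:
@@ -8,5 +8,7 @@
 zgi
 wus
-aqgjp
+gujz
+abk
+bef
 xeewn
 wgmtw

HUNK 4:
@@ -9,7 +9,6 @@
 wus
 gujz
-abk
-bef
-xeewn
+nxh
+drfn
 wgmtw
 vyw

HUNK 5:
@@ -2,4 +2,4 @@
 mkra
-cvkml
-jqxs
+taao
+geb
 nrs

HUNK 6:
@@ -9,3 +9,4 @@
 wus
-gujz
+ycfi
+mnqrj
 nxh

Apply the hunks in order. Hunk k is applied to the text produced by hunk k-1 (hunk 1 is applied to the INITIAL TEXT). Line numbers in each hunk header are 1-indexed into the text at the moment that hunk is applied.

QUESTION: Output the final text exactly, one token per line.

Hunk 1: at line 5 remove [pnuxv] add [szicm,luap,zgi] -> 13 lines: rzhoi mkra zybs nto tcobk szicm luap zgi wus aqgjp xeewn wgmtw vyw
Hunk 2: at line 1 remove [zybs,nto,tcobk] add [cvkml,jqxs,nrs] -> 13 lines: rzhoi mkra cvkml jqxs nrs szicm luap zgi wus aqgjp xeewn wgmtw vyw
Hunk 3: at line 8 remove [aqgjp] add [gujz,abk,bef] -> 15 lines: rzhoi mkra cvkml jqxs nrs szicm luap zgi wus gujz abk bef xeewn wgmtw vyw
Hunk 4: at line 9 remove [abk,bef,xeewn] add [nxh,drfn] -> 14 lines: rzhoi mkra cvkml jqxs nrs szicm luap zgi wus gujz nxh drfn wgmtw vyw
Hunk 5: at line 2 remove [cvkml,jqxs] add [taao,geb] -> 14 lines: rzhoi mkra taao geb nrs szicm luap zgi wus gujz nxh drfn wgmtw vyw
Hunk 6: at line 9 remove [gujz] add [ycfi,mnqrj] -> 15 lines: rzhoi mkra taao geb nrs szicm luap zgi wus ycfi mnqrj nxh drfn wgmtw vyw

Answer: rzhoi
mkra
taao
geb
nrs
szicm
luap
zgi
wus
ycfi
mnqrj
nxh
drfn
wgmtw
vyw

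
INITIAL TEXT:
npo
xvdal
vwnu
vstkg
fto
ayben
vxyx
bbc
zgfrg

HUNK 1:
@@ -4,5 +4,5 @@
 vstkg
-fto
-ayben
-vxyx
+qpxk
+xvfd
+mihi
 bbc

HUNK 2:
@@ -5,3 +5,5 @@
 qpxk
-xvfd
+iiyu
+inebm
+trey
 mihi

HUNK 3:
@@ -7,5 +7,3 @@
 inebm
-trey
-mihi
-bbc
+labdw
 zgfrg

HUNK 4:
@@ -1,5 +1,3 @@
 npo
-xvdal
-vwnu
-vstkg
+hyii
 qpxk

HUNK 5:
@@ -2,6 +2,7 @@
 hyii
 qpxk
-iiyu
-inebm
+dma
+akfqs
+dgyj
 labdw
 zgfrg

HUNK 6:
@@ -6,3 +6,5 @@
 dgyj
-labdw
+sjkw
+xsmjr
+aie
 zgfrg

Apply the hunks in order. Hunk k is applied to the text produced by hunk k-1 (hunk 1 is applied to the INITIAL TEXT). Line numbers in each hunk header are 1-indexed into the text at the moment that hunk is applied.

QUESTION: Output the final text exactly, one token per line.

Answer: npo
hyii
qpxk
dma
akfqs
dgyj
sjkw
xsmjr
aie
zgfrg

Derivation:
Hunk 1: at line 4 remove [fto,ayben,vxyx] add [qpxk,xvfd,mihi] -> 9 lines: npo xvdal vwnu vstkg qpxk xvfd mihi bbc zgfrg
Hunk 2: at line 5 remove [xvfd] add [iiyu,inebm,trey] -> 11 lines: npo xvdal vwnu vstkg qpxk iiyu inebm trey mihi bbc zgfrg
Hunk 3: at line 7 remove [trey,mihi,bbc] add [labdw] -> 9 lines: npo xvdal vwnu vstkg qpxk iiyu inebm labdw zgfrg
Hunk 4: at line 1 remove [xvdal,vwnu,vstkg] add [hyii] -> 7 lines: npo hyii qpxk iiyu inebm labdw zgfrg
Hunk 5: at line 2 remove [iiyu,inebm] add [dma,akfqs,dgyj] -> 8 lines: npo hyii qpxk dma akfqs dgyj labdw zgfrg
Hunk 6: at line 6 remove [labdw] add [sjkw,xsmjr,aie] -> 10 lines: npo hyii qpxk dma akfqs dgyj sjkw xsmjr aie zgfrg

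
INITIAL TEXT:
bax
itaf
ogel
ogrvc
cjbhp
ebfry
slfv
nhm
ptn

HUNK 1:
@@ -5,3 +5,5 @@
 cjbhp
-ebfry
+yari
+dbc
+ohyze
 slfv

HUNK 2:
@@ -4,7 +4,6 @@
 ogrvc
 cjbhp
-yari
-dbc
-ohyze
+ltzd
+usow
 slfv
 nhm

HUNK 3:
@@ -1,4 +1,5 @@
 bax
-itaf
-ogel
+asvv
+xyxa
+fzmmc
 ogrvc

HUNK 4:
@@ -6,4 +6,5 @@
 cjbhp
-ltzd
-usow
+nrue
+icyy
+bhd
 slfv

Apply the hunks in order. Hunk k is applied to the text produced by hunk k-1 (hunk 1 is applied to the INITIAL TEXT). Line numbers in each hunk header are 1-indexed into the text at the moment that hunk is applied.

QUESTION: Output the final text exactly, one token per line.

Hunk 1: at line 5 remove [ebfry] add [yari,dbc,ohyze] -> 11 lines: bax itaf ogel ogrvc cjbhp yari dbc ohyze slfv nhm ptn
Hunk 2: at line 4 remove [yari,dbc,ohyze] add [ltzd,usow] -> 10 lines: bax itaf ogel ogrvc cjbhp ltzd usow slfv nhm ptn
Hunk 3: at line 1 remove [itaf,ogel] add [asvv,xyxa,fzmmc] -> 11 lines: bax asvv xyxa fzmmc ogrvc cjbhp ltzd usow slfv nhm ptn
Hunk 4: at line 6 remove [ltzd,usow] add [nrue,icyy,bhd] -> 12 lines: bax asvv xyxa fzmmc ogrvc cjbhp nrue icyy bhd slfv nhm ptn

Answer: bax
asvv
xyxa
fzmmc
ogrvc
cjbhp
nrue
icyy
bhd
slfv
nhm
ptn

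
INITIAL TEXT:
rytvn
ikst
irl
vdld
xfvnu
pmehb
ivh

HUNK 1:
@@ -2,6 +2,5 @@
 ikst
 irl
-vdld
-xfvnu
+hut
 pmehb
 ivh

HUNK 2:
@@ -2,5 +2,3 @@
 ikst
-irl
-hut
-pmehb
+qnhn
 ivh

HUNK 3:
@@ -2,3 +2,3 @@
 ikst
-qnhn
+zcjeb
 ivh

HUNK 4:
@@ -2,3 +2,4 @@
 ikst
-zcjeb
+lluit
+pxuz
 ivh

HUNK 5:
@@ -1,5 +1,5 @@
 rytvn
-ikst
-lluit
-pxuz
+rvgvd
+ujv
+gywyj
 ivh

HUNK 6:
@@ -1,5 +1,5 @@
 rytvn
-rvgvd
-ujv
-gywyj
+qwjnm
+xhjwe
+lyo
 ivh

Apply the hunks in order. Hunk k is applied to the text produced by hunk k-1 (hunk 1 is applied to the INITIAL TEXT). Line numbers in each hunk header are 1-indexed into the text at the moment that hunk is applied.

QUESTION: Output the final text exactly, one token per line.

Answer: rytvn
qwjnm
xhjwe
lyo
ivh

Derivation:
Hunk 1: at line 2 remove [vdld,xfvnu] add [hut] -> 6 lines: rytvn ikst irl hut pmehb ivh
Hunk 2: at line 2 remove [irl,hut,pmehb] add [qnhn] -> 4 lines: rytvn ikst qnhn ivh
Hunk 3: at line 2 remove [qnhn] add [zcjeb] -> 4 lines: rytvn ikst zcjeb ivh
Hunk 4: at line 2 remove [zcjeb] add [lluit,pxuz] -> 5 lines: rytvn ikst lluit pxuz ivh
Hunk 5: at line 1 remove [ikst,lluit,pxuz] add [rvgvd,ujv,gywyj] -> 5 lines: rytvn rvgvd ujv gywyj ivh
Hunk 6: at line 1 remove [rvgvd,ujv,gywyj] add [qwjnm,xhjwe,lyo] -> 5 lines: rytvn qwjnm xhjwe lyo ivh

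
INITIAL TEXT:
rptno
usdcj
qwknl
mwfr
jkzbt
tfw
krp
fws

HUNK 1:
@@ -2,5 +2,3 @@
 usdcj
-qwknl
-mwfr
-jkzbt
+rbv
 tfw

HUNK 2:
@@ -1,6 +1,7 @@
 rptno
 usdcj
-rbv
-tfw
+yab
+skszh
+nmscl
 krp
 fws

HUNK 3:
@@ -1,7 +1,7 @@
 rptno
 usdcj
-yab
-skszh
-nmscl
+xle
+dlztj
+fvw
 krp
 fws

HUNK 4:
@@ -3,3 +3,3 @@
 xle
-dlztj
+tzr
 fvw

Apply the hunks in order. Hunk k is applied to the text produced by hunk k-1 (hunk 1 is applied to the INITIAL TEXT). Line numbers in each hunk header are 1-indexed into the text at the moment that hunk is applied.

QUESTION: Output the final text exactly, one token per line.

Hunk 1: at line 2 remove [qwknl,mwfr,jkzbt] add [rbv] -> 6 lines: rptno usdcj rbv tfw krp fws
Hunk 2: at line 1 remove [rbv,tfw] add [yab,skszh,nmscl] -> 7 lines: rptno usdcj yab skszh nmscl krp fws
Hunk 3: at line 1 remove [yab,skszh,nmscl] add [xle,dlztj,fvw] -> 7 lines: rptno usdcj xle dlztj fvw krp fws
Hunk 4: at line 3 remove [dlztj] add [tzr] -> 7 lines: rptno usdcj xle tzr fvw krp fws

Answer: rptno
usdcj
xle
tzr
fvw
krp
fws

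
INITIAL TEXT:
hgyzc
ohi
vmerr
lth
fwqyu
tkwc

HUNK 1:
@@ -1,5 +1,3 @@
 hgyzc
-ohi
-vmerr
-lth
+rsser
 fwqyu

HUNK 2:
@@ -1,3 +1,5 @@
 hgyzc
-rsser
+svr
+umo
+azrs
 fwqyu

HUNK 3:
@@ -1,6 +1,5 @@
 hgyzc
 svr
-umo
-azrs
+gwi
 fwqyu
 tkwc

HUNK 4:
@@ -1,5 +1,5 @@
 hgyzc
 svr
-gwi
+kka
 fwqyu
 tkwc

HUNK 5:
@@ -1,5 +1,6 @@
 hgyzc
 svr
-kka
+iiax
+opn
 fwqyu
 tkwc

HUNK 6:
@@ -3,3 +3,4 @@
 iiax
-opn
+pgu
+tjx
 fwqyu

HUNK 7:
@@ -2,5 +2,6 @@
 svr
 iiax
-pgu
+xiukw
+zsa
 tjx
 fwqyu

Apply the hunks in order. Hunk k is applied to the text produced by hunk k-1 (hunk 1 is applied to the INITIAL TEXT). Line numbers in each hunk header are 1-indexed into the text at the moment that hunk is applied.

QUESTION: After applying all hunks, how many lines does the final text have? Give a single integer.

Hunk 1: at line 1 remove [ohi,vmerr,lth] add [rsser] -> 4 lines: hgyzc rsser fwqyu tkwc
Hunk 2: at line 1 remove [rsser] add [svr,umo,azrs] -> 6 lines: hgyzc svr umo azrs fwqyu tkwc
Hunk 3: at line 1 remove [umo,azrs] add [gwi] -> 5 lines: hgyzc svr gwi fwqyu tkwc
Hunk 4: at line 1 remove [gwi] add [kka] -> 5 lines: hgyzc svr kka fwqyu tkwc
Hunk 5: at line 1 remove [kka] add [iiax,opn] -> 6 lines: hgyzc svr iiax opn fwqyu tkwc
Hunk 6: at line 3 remove [opn] add [pgu,tjx] -> 7 lines: hgyzc svr iiax pgu tjx fwqyu tkwc
Hunk 7: at line 2 remove [pgu] add [xiukw,zsa] -> 8 lines: hgyzc svr iiax xiukw zsa tjx fwqyu tkwc
Final line count: 8

Answer: 8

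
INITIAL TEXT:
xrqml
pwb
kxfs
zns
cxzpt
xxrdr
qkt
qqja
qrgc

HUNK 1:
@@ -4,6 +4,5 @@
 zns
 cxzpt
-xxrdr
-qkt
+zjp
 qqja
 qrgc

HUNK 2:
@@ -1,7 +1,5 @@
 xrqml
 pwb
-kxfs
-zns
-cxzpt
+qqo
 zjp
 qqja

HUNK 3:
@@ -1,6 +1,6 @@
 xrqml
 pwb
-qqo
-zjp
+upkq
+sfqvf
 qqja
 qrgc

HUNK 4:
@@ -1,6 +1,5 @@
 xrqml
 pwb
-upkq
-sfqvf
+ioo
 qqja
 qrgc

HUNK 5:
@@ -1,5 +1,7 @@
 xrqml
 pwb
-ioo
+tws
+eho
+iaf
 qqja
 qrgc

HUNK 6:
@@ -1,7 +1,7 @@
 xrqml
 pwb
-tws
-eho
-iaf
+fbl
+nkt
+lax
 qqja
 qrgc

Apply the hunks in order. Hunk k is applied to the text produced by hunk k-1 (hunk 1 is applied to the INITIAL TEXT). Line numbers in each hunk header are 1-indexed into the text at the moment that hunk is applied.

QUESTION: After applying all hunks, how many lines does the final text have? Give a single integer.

Hunk 1: at line 4 remove [xxrdr,qkt] add [zjp] -> 8 lines: xrqml pwb kxfs zns cxzpt zjp qqja qrgc
Hunk 2: at line 1 remove [kxfs,zns,cxzpt] add [qqo] -> 6 lines: xrqml pwb qqo zjp qqja qrgc
Hunk 3: at line 1 remove [qqo,zjp] add [upkq,sfqvf] -> 6 lines: xrqml pwb upkq sfqvf qqja qrgc
Hunk 4: at line 1 remove [upkq,sfqvf] add [ioo] -> 5 lines: xrqml pwb ioo qqja qrgc
Hunk 5: at line 1 remove [ioo] add [tws,eho,iaf] -> 7 lines: xrqml pwb tws eho iaf qqja qrgc
Hunk 6: at line 1 remove [tws,eho,iaf] add [fbl,nkt,lax] -> 7 lines: xrqml pwb fbl nkt lax qqja qrgc
Final line count: 7

Answer: 7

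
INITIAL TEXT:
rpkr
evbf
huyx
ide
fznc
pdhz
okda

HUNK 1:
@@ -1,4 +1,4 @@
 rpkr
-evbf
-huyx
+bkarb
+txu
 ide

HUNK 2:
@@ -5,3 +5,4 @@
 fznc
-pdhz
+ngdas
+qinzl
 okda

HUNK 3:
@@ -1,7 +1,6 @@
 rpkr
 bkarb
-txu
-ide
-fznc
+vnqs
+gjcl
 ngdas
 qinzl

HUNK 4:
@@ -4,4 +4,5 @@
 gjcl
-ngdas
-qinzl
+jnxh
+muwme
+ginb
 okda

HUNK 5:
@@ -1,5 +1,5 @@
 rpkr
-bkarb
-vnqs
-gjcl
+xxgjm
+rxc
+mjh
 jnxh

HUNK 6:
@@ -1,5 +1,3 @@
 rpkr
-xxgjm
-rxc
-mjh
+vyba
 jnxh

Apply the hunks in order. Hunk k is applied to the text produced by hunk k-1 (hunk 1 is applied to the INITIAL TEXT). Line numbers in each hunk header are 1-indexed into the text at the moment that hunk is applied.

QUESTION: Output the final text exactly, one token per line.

Answer: rpkr
vyba
jnxh
muwme
ginb
okda

Derivation:
Hunk 1: at line 1 remove [evbf,huyx] add [bkarb,txu] -> 7 lines: rpkr bkarb txu ide fznc pdhz okda
Hunk 2: at line 5 remove [pdhz] add [ngdas,qinzl] -> 8 lines: rpkr bkarb txu ide fznc ngdas qinzl okda
Hunk 3: at line 1 remove [txu,ide,fznc] add [vnqs,gjcl] -> 7 lines: rpkr bkarb vnqs gjcl ngdas qinzl okda
Hunk 4: at line 4 remove [ngdas,qinzl] add [jnxh,muwme,ginb] -> 8 lines: rpkr bkarb vnqs gjcl jnxh muwme ginb okda
Hunk 5: at line 1 remove [bkarb,vnqs,gjcl] add [xxgjm,rxc,mjh] -> 8 lines: rpkr xxgjm rxc mjh jnxh muwme ginb okda
Hunk 6: at line 1 remove [xxgjm,rxc,mjh] add [vyba] -> 6 lines: rpkr vyba jnxh muwme ginb okda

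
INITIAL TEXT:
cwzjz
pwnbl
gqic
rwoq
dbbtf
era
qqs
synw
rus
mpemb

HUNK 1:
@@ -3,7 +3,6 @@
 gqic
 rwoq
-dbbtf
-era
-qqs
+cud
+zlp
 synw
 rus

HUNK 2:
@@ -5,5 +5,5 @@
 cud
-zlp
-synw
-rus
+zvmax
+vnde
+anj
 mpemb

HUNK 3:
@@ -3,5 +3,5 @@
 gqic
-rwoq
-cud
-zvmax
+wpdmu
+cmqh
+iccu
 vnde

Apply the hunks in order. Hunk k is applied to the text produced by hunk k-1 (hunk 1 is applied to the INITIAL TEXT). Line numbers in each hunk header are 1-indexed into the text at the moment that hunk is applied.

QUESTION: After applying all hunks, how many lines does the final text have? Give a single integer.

Hunk 1: at line 3 remove [dbbtf,era,qqs] add [cud,zlp] -> 9 lines: cwzjz pwnbl gqic rwoq cud zlp synw rus mpemb
Hunk 2: at line 5 remove [zlp,synw,rus] add [zvmax,vnde,anj] -> 9 lines: cwzjz pwnbl gqic rwoq cud zvmax vnde anj mpemb
Hunk 3: at line 3 remove [rwoq,cud,zvmax] add [wpdmu,cmqh,iccu] -> 9 lines: cwzjz pwnbl gqic wpdmu cmqh iccu vnde anj mpemb
Final line count: 9

Answer: 9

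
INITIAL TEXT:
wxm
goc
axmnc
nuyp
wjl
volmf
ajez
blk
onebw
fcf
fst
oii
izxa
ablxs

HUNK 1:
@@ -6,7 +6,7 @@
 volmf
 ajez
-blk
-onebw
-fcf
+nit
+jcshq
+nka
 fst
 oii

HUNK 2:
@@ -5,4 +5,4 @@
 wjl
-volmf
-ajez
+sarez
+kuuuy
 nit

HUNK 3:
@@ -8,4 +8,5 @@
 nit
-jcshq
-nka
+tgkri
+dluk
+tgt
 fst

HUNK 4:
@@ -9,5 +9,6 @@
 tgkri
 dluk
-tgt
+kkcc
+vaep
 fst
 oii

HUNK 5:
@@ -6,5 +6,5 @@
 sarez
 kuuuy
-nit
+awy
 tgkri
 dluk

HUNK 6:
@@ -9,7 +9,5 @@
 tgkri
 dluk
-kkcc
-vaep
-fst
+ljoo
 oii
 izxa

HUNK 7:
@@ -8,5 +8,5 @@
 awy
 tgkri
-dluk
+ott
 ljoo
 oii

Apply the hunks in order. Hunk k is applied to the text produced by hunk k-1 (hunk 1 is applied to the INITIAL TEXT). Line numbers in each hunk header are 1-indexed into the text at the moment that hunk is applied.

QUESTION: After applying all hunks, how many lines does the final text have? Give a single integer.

Hunk 1: at line 6 remove [blk,onebw,fcf] add [nit,jcshq,nka] -> 14 lines: wxm goc axmnc nuyp wjl volmf ajez nit jcshq nka fst oii izxa ablxs
Hunk 2: at line 5 remove [volmf,ajez] add [sarez,kuuuy] -> 14 lines: wxm goc axmnc nuyp wjl sarez kuuuy nit jcshq nka fst oii izxa ablxs
Hunk 3: at line 8 remove [jcshq,nka] add [tgkri,dluk,tgt] -> 15 lines: wxm goc axmnc nuyp wjl sarez kuuuy nit tgkri dluk tgt fst oii izxa ablxs
Hunk 4: at line 9 remove [tgt] add [kkcc,vaep] -> 16 lines: wxm goc axmnc nuyp wjl sarez kuuuy nit tgkri dluk kkcc vaep fst oii izxa ablxs
Hunk 5: at line 6 remove [nit] add [awy] -> 16 lines: wxm goc axmnc nuyp wjl sarez kuuuy awy tgkri dluk kkcc vaep fst oii izxa ablxs
Hunk 6: at line 9 remove [kkcc,vaep,fst] add [ljoo] -> 14 lines: wxm goc axmnc nuyp wjl sarez kuuuy awy tgkri dluk ljoo oii izxa ablxs
Hunk 7: at line 8 remove [dluk] add [ott] -> 14 lines: wxm goc axmnc nuyp wjl sarez kuuuy awy tgkri ott ljoo oii izxa ablxs
Final line count: 14

Answer: 14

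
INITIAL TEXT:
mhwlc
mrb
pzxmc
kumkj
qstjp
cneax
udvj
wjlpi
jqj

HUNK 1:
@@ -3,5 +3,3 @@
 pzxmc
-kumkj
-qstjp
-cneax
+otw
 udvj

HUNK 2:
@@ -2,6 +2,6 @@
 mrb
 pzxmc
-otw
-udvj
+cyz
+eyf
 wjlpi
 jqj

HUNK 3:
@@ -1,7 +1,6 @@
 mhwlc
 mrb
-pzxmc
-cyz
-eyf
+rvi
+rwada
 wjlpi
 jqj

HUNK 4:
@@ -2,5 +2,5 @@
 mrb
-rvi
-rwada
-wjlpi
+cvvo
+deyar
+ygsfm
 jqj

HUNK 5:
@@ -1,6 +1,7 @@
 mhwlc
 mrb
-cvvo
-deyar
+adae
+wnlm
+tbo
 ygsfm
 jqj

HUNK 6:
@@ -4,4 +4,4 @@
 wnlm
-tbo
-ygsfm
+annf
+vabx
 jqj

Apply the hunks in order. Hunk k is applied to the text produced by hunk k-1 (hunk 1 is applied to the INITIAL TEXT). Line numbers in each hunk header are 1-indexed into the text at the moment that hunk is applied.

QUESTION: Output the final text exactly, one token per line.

Answer: mhwlc
mrb
adae
wnlm
annf
vabx
jqj

Derivation:
Hunk 1: at line 3 remove [kumkj,qstjp,cneax] add [otw] -> 7 lines: mhwlc mrb pzxmc otw udvj wjlpi jqj
Hunk 2: at line 2 remove [otw,udvj] add [cyz,eyf] -> 7 lines: mhwlc mrb pzxmc cyz eyf wjlpi jqj
Hunk 3: at line 1 remove [pzxmc,cyz,eyf] add [rvi,rwada] -> 6 lines: mhwlc mrb rvi rwada wjlpi jqj
Hunk 4: at line 2 remove [rvi,rwada,wjlpi] add [cvvo,deyar,ygsfm] -> 6 lines: mhwlc mrb cvvo deyar ygsfm jqj
Hunk 5: at line 1 remove [cvvo,deyar] add [adae,wnlm,tbo] -> 7 lines: mhwlc mrb adae wnlm tbo ygsfm jqj
Hunk 6: at line 4 remove [tbo,ygsfm] add [annf,vabx] -> 7 lines: mhwlc mrb adae wnlm annf vabx jqj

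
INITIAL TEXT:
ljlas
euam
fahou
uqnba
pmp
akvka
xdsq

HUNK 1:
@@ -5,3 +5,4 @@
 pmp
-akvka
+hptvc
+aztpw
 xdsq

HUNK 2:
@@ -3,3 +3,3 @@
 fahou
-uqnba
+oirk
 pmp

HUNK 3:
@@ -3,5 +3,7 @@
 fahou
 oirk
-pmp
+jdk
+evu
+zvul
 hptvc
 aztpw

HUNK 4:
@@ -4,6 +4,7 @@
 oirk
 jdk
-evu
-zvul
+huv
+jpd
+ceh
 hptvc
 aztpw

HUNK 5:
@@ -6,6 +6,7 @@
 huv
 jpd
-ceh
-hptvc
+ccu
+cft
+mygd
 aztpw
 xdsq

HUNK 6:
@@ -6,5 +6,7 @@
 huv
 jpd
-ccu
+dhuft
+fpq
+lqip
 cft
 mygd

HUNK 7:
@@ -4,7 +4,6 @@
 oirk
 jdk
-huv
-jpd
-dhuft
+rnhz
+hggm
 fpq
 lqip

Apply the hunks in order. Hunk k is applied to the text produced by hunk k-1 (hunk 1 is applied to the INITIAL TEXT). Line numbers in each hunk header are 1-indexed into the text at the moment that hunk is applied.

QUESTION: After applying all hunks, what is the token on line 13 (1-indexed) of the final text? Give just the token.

Answer: xdsq

Derivation:
Hunk 1: at line 5 remove [akvka] add [hptvc,aztpw] -> 8 lines: ljlas euam fahou uqnba pmp hptvc aztpw xdsq
Hunk 2: at line 3 remove [uqnba] add [oirk] -> 8 lines: ljlas euam fahou oirk pmp hptvc aztpw xdsq
Hunk 3: at line 3 remove [pmp] add [jdk,evu,zvul] -> 10 lines: ljlas euam fahou oirk jdk evu zvul hptvc aztpw xdsq
Hunk 4: at line 4 remove [evu,zvul] add [huv,jpd,ceh] -> 11 lines: ljlas euam fahou oirk jdk huv jpd ceh hptvc aztpw xdsq
Hunk 5: at line 6 remove [ceh,hptvc] add [ccu,cft,mygd] -> 12 lines: ljlas euam fahou oirk jdk huv jpd ccu cft mygd aztpw xdsq
Hunk 6: at line 6 remove [ccu] add [dhuft,fpq,lqip] -> 14 lines: ljlas euam fahou oirk jdk huv jpd dhuft fpq lqip cft mygd aztpw xdsq
Hunk 7: at line 4 remove [huv,jpd,dhuft] add [rnhz,hggm] -> 13 lines: ljlas euam fahou oirk jdk rnhz hggm fpq lqip cft mygd aztpw xdsq
Final line 13: xdsq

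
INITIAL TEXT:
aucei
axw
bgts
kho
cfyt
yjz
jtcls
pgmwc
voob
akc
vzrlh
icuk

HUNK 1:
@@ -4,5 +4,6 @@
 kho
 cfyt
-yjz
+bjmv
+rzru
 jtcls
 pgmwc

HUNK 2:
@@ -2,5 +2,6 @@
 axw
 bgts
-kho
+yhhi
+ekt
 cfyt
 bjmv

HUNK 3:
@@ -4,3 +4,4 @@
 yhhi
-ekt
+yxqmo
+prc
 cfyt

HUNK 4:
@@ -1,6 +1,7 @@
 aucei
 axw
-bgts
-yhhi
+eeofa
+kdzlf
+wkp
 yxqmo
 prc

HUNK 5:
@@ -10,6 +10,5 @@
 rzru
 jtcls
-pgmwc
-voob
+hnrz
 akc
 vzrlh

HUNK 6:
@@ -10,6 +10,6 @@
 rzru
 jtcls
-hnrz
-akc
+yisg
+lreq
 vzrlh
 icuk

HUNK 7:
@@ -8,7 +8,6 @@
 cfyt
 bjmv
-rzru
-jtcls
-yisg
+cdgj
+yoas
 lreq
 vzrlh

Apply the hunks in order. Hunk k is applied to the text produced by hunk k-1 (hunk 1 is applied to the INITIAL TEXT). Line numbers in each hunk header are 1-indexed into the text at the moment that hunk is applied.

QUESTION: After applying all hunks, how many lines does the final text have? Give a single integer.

Answer: 14

Derivation:
Hunk 1: at line 4 remove [yjz] add [bjmv,rzru] -> 13 lines: aucei axw bgts kho cfyt bjmv rzru jtcls pgmwc voob akc vzrlh icuk
Hunk 2: at line 2 remove [kho] add [yhhi,ekt] -> 14 lines: aucei axw bgts yhhi ekt cfyt bjmv rzru jtcls pgmwc voob akc vzrlh icuk
Hunk 3: at line 4 remove [ekt] add [yxqmo,prc] -> 15 lines: aucei axw bgts yhhi yxqmo prc cfyt bjmv rzru jtcls pgmwc voob akc vzrlh icuk
Hunk 4: at line 1 remove [bgts,yhhi] add [eeofa,kdzlf,wkp] -> 16 lines: aucei axw eeofa kdzlf wkp yxqmo prc cfyt bjmv rzru jtcls pgmwc voob akc vzrlh icuk
Hunk 5: at line 10 remove [pgmwc,voob] add [hnrz] -> 15 lines: aucei axw eeofa kdzlf wkp yxqmo prc cfyt bjmv rzru jtcls hnrz akc vzrlh icuk
Hunk 6: at line 10 remove [hnrz,akc] add [yisg,lreq] -> 15 lines: aucei axw eeofa kdzlf wkp yxqmo prc cfyt bjmv rzru jtcls yisg lreq vzrlh icuk
Hunk 7: at line 8 remove [rzru,jtcls,yisg] add [cdgj,yoas] -> 14 lines: aucei axw eeofa kdzlf wkp yxqmo prc cfyt bjmv cdgj yoas lreq vzrlh icuk
Final line count: 14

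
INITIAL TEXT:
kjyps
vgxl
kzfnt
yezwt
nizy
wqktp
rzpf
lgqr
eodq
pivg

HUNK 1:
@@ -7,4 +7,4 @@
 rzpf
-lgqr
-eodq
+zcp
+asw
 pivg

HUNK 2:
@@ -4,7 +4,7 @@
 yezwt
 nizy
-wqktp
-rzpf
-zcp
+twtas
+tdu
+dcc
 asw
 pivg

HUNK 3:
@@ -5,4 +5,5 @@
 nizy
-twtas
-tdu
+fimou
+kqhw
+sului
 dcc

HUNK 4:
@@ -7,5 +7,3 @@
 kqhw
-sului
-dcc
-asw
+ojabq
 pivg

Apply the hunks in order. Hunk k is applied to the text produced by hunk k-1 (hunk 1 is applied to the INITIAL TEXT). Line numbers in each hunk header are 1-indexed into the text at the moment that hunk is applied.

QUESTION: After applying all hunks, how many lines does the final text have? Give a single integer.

Answer: 9

Derivation:
Hunk 1: at line 7 remove [lgqr,eodq] add [zcp,asw] -> 10 lines: kjyps vgxl kzfnt yezwt nizy wqktp rzpf zcp asw pivg
Hunk 2: at line 4 remove [wqktp,rzpf,zcp] add [twtas,tdu,dcc] -> 10 lines: kjyps vgxl kzfnt yezwt nizy twtas tdu dcc asw pivg
Hunk 3: at line 5 remove [twtas,tdu] add [fimou,kqhw,sului] -> 11 lines: kjyps vgxl kzfnt yezwt nizy fimou kqhw sului dcc asw pivg
Hunk 4: at line 7 remove [sului,dcc,asw] add [ojabq] -> 9 lines: kjyps vgxl kzfnt yezwt nizy fimou kqhw ojabq pivg
Final line count: 9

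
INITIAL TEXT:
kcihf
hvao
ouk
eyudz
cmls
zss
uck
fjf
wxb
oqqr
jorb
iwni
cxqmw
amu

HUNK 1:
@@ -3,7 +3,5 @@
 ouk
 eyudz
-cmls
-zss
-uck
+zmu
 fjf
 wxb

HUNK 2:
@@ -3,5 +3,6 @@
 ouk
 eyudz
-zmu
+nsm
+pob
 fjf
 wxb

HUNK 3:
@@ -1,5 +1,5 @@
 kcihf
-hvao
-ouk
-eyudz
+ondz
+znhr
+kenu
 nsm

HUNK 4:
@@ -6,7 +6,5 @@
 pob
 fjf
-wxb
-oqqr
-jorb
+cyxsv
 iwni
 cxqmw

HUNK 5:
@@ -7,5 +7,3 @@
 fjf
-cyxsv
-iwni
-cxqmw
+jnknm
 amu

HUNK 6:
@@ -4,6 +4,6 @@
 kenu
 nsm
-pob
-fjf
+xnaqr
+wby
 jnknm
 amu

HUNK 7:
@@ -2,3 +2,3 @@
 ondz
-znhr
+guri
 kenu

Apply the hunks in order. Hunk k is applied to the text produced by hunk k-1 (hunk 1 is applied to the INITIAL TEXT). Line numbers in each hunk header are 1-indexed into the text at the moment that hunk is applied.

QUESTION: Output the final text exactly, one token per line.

Answer: kcihf
ondz
guri
kenu
nsm
xnaqr
wby
jnknm
amu

Derivation:
Hunk 1: at line 3 remove [cmls,zss,uck] add [zmu] -> 12 lines: kcihf hvao ouk eyudz zmu fjf wxb oqqr jorb iwni cxqmw amu
Hunk 2: at line 3 remove [zmu] add [nsm,pob] -> 13 lines: kcihf hvao ouk eyudz nsm pob fjf wxb oqqr jorb iwni cxqmw amu
Hunk 3: at line 1 remove [hvao,ouk,eyudz] add [ondz,znhr,kenu] -> 13 lines: kcihf ondz znhr kenu nsm pob fjf wxb oqqr jorb iwni cxqmw amu
Hunk 4: at line 6 remove [wxb,oqqr,jorb] add [cyxsv] -> 11 lines: kcihf ondz znhr kenu nsm pob fjf cyxsv iwni cxqmw amu
Hunk 5: at line 7 remove [cyxsv,iwni,cxqmw] add [jnknm] -> 9 lines: kcihf ondz znhr kenu nsm pob fjf jnknm amu
Hunk 6: at line 4 remove [pob,fjf] add [xnaqr,wby] -> 9 lines: kcihf ondz znhr kenu nsm xnaqr wby jnknm amu
Hunk 7: at line 2 remove [znhr] add [guri] -> 9 lines: kcihf ondz guri kenu nsm xnaqr wby jnknm amu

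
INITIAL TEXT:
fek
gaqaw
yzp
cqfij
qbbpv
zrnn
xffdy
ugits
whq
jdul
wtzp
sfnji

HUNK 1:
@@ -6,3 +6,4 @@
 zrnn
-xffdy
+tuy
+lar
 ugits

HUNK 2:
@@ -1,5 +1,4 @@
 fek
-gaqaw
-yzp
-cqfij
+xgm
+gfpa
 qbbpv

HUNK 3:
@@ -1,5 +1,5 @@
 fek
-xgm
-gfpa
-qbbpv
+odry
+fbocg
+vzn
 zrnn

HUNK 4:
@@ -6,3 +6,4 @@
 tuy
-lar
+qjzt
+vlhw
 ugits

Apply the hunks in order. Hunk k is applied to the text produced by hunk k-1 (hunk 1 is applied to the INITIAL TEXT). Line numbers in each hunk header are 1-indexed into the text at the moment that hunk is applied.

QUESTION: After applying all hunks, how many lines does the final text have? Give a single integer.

Hunk 1: at line 6 remove [xffdy] add [tuy,lar] -> 13 lines: fek gaqaw yzp cqfij qbbpv zrnn tuy lar ugits whq jdul wtzp sfnji
Hunk 2: at line 1 remove [gaqaw,yzp,cqfij] add [xgm,gfpa] -> 12 lines: fek xgm gfpa qbbpv zrnn tuy lar ugits whq jdul wtzp sfnji
Hunk 3: at line 1 remove [xgm,gfpa,qbbpv] add [odry,fbocg,vzn] -> 12 lines: fek odry fbocg vzn zrnn tuy lar ugits whq jdul wtzp sfnji
Hunk 4: at line 6 remove [lar] add [qjzt,vlhw] -> 13 lines: fek odry fbocg vzn zrnn tuy qjzt vlhw ugits whq jdul wtzp sfnji
Final line count: 13

Answer: 13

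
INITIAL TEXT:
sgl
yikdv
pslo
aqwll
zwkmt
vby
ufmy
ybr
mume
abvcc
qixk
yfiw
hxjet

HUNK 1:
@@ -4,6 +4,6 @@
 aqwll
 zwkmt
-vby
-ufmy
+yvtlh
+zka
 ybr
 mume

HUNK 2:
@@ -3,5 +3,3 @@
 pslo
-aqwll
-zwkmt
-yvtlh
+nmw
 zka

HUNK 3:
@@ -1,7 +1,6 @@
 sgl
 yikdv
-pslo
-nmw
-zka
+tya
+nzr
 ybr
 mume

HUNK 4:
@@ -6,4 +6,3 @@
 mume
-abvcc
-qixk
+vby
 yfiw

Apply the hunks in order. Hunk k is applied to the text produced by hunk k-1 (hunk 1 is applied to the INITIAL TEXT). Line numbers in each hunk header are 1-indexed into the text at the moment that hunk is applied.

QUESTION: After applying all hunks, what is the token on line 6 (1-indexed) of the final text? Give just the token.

Hunk 1: at line 4 remove [vby,ufmy] add [yvtlh,zka] -> 13 lines: sgl yikdv pslo aqwll zwkmt yvtlh zka ybr mume abvcc qixk yfiw hxjet
Hunk 2: at line 3 remove [aqwll,zwkmt,yvtlh] add [nmw] -> 11 lines: sgl yikdv pslo nmw zka ybr mume abvcc qixk yfiw hxjet
Hunk 3: at line 1 remove [pslo,nmw,zka] add [tya,nzr] -> 10 lines: sgl yikdv tya nzr ybr mume abvcc qixk yfiw hxjet
Hunk 4: at line 6 remove [abvcc,qixk] add [vby] -> 9 lines: sgl yikdv tya nzr ybr mume vby yfiw hxjet
Final line 6: mume

Answer: mume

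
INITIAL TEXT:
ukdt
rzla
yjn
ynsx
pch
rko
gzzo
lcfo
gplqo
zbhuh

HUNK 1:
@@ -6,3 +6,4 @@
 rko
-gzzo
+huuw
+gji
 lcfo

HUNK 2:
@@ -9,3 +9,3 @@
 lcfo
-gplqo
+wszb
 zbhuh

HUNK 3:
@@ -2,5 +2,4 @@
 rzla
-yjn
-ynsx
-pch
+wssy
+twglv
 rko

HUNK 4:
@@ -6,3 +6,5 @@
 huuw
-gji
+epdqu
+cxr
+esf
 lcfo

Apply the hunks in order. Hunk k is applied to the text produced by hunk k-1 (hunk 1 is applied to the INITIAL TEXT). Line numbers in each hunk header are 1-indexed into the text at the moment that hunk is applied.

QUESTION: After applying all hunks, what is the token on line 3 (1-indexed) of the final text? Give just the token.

Hunk 1: at line 6 remove [gzzo] add [huuw,gji] -> 11 lines: ukdt rzla yjn ynsx pch rko huuw gji lcfo gplqo zbhuh
Hunk 2: at line 9 remove [gplqo] add [wszb] -> 11 lines: ukdt rzla yjn ynsx pch rko huuw gji lcfo wszb zbhuh
Hunk 3: at line 2 remove [yjn,ynsx,pch] add [wssy,twglv] -> 10 lines: ukdt rzla wssy twglv rko huuw gji lcfo wszb zbhuh
Hunk 4: at line 6 remove [gji] add [epdqu,cxr,esf] -> 12 lines: ukdt rzla wssy twglv rko huuw epdqu cxr esf lcfo wszb zbhuh
Final line 3: wssy

Answer: wssy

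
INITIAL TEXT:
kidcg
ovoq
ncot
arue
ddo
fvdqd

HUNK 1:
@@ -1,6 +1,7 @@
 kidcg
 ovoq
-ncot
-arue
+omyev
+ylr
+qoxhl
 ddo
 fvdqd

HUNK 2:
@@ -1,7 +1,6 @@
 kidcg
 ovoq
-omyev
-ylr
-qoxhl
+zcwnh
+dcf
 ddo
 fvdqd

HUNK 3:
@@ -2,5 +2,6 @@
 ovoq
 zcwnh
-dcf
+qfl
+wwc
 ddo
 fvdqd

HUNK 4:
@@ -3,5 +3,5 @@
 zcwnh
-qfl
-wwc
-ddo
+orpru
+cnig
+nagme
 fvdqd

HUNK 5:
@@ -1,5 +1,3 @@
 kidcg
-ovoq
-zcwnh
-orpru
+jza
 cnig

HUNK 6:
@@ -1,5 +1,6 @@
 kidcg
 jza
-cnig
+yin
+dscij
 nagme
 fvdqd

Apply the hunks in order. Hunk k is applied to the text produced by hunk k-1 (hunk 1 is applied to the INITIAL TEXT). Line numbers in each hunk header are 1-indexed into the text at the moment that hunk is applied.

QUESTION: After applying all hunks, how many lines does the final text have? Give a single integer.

Answer: 6

Derivation:
Hunk 1: at line 1 remove [ncot,arue] add [omyev,ylr,qoxhl] -> 7 lines: kidcg ovoq omyev ylr qoxhl ddo fvdqd
Hunk 2: at line 1 remove [omyev,ylr,qoxhl] add [zcwnh,dcf] -> 6 lines: kidcg ovoq zcwnh dcf ddo fvdqd
Hunk 3: at line 2 remove [dcf] add [qfl,wwc] -> 7 lines: kidcg ovoq zcwnh qfl wwc ddo fvdqd
Hunk 4: at line 3 remove [qfl,wwc,ddo] add [orpru,cnig,nagme] -> 7 lines: kidcg ovoq zcwnh orpru cnig nagme fvdqd
Hunk 5: at line 1 remove [ovoq,zcwnh,orpru] add [jza] -> 5 lines: kidcg jza cnig nagme fvdqd
Hunk 6: at line 1 remove [cnig] add [yin,dscij] -> 6 lines: kidcg jza yin dscij nagme fvdqd
Final line count: 6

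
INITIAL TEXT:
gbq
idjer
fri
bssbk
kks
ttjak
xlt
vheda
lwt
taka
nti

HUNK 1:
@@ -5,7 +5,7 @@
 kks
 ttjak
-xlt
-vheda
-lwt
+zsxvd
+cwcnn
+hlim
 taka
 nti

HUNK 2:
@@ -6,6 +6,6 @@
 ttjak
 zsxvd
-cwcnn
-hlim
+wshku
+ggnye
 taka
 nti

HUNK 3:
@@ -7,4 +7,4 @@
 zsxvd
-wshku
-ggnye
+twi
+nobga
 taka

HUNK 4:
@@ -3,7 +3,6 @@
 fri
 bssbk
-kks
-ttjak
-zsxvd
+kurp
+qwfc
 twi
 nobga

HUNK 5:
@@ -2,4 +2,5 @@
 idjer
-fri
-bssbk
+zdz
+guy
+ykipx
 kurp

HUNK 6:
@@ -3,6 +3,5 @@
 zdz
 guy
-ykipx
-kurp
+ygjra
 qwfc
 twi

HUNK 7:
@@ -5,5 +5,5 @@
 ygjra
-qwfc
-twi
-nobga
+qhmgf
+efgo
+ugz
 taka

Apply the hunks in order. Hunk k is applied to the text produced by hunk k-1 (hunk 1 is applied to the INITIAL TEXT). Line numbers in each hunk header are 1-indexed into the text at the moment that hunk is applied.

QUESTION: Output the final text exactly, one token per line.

Hunk 1: at line 5 remove [xlt,vheda,lwt] add [zsxvd,cwcnn,hlim] -> 11 lines: gbq idjer fri bssbk kks ttjak zsxvd cwcnn hlim taka nti
Hunk 2: at line 6 remove [cwcnn,hlim] add [wshku,ggnye] -> 11 lines: gbq idjer fri bssbk kks ttjak zsxvd wshku ggnye taka nti
Hunk 3: at line 7 remove [wshku,ggnye] add [twi,nobga] -> 11 lines: gbq idjer fri bssbk kks ttjak zsxvd twi nobga taka nti
Hunk 4: at line 3 remove [kks,ttjak,zsxvd] add [kurp,qwfc] -> 10 lines: gbq idjer fri bssbk kurp qwfc twi nobga taka nti
Hunk 5: at line 2 remove [fri,bssbk] add [zdz,guy,ykipx] -> 11 lines: gbq idjer zdz guy ykipx kurp qwfc twi nobga taka nti
Hunk 6: at line 3 remove [ykipx,kurp] add [ygjra] -> 10 lines: gbq idjer zdz guy ygjra qwfc twi nobga taka nti
Hunk 7: at line 5 remove [qwfc,twi,nobga] add [qhmgf,efgo,ugz] -> 10 lines: gbq idjer zdz guy ygjra qhmgf efgo ugz taka nti

Answer: gbq
idjer
zdz
guy
ygjra
qhmgf
efgo
ugz
taka
nti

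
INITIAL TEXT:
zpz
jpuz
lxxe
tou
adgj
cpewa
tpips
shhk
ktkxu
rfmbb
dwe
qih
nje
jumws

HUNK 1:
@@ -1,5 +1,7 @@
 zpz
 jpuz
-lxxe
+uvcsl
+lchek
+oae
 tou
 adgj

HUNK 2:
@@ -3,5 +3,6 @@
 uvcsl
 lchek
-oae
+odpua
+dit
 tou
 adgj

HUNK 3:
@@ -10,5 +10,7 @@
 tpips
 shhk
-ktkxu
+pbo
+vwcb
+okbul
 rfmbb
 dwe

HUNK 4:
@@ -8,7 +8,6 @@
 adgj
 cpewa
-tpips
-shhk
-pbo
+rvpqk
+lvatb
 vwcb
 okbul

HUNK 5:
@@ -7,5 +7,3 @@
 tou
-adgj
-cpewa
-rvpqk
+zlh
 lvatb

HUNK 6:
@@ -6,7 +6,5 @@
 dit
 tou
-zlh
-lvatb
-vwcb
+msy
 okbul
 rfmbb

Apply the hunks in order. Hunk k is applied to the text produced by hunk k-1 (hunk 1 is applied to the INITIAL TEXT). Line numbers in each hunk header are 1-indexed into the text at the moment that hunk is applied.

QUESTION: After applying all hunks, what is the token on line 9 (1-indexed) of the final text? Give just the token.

Answer: okbul

Derivation:
Hunk 1: at line 1 remove [lxxe] add [uvcsl,lchek,oae] -> 16 lines: zpz jpuz uvcsl lchek oae tou adgj cpewa tpips shhk ktkxu rfmbb dwe qih nje jumws
Hunk 2: at line 3 remove [oae] add [odpua,dit] -> 17 lines: zpz jpuz uvcsl lchek odpua dit tou adgj cpewa tpips shhk ktkxu rfmbb dwe qih nje jumws
Hunk 3: at line 10 remove [ktkxu] add [pbo,vwcb,okbul] -> 19 lines: zpz jpuz uvcsl lchek odpua dit tou adgj cpewa tpips shhk pbo vwcb okbul rfmbb dwe qih nje jumws
Hunk 4: at line 8 remove [tpips,shhk,pbo] add [rvpqk,lvatb] -> 18 lines: zpz jpuz uvcsl lchek odpua dit tou adgj cpewa rvpqk lvatb vwcb okbul rfmbb dwe qih nje jumws
Hunk 5: at line 7 remove [adgj,cpewa,rvpqk] add [zlh] -> 16 lines: zpz jpuz uvcsl lchek odpua dit tou zlh lvatb vwcb okbul rfmbb dwe qih nje jumws
Hunk 6: at line 6 remove [zlh,lvatb,vwcb] add [msy] -> 14 lines: zpz jpuz uvcsl lchek odpua dit tou msy okbul rfmbb dwe qih nje jumws
Final line 9: okbul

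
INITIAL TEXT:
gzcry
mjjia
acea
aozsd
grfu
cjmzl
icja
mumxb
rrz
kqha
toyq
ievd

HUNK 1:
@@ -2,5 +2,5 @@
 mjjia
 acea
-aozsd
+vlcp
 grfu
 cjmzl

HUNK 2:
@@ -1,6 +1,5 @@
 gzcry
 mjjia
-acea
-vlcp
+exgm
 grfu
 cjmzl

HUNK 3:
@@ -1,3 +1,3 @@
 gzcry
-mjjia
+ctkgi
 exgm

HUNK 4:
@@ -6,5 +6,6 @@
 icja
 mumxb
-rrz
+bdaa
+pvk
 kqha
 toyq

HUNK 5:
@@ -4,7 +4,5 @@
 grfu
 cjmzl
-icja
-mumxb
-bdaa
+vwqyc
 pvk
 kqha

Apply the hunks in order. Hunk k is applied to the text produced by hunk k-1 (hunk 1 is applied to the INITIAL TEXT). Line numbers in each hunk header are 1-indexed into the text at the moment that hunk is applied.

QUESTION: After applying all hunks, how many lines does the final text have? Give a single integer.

Hunk 1: at line 2 remove [aozsd] add [vlcp] -> 12 lines: gzcry mjjia acea vlcp grfu cjmzl icja mumxb rrz kqha toyq ievd
Hunk 2: at line 1 remove [acea,vlcp] add [exgm] -> 11 lines: gzcry mjjia exgm grfu cjmzl icja mumxb rrz kqha toyq ievd
Hunk 3: at line 1 remove [mjjia] add [ctkgi] -> 11 lines: gzcry ctkgi exgm grfu cjmzl icja mumxb rrz kqha toyq ievd
Hunk 4: at line 6 remove [rrz] add [bdaa,pvk] -> 12 lines: gzcry ctkgi exgm grfu cjmzl icja mumxb bdaa pvk kqha toyq ievd
Hunk 5: at line 4 remove [icja,mumxb,bdaa] add [vwqyc] -> 10 lines: gzcry ctkgi exgm grfu cjmzl vwqyc pvk kqha toyq ievd
Final line count: 10

Answer: 10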